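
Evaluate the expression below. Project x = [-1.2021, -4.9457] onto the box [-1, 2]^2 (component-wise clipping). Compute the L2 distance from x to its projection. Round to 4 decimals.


Project each component onto [-1, 2].
clip(-1.2021) = -1.0, clip(-4.9457) = -1.0
Projection = [-1.0, -1.0]
Squared diffs: [0.0408, 15.5685]
Distance = sqrt(15.6093) = 3.9509


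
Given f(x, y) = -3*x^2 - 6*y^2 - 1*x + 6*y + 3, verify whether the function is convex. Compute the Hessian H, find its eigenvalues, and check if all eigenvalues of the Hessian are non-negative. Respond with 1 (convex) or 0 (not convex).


The Hessian of f(x,y) = -3*x^2 - 6*y^2 - 1*x + 6*y + 3 is:
H = [[-6, 0], [0, -12]]
Trace = -6 - 12 = -18
Determinant = -6*-12 - (0)^2 = 72
Discriminant = (-18)^2 - 4*72 = 36.0
Eigenvalues: lambda_1 = -12.0, lambda_2 = -6.0
The function is not convex.

0


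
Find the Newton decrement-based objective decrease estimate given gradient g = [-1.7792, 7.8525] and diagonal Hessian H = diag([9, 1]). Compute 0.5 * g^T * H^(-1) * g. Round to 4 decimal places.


Step 1: H is diagonal, so H^(-1) * g = [-0.1977, 7.8525].
Step 2: g^T H^(-1) g = sum_i g_i^2 / H_ii
  = (-1.7792)^2/9 + (7.8525)^2/1
  = 0.3517 + 61.6618 = 62.0135
Step 3: Objective decrease = 0.5 * g^T H^(-1) g = 31.0067


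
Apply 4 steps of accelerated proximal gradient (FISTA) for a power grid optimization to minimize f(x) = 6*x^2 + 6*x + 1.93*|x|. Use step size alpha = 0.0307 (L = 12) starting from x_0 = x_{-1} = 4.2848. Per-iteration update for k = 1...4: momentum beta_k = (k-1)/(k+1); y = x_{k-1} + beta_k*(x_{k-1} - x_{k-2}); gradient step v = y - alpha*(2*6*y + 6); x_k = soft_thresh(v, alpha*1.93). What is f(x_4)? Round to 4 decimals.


FISTA on f(x) = 6*x^2 + 6*x + 1.93*|x|
L = 12, alpha = 0.0307
Iteration 1: beta = 0.0, y = 4.2848 + 0.0*(4.2848 - 4.2848) = 4.2848
  grad(y) = 57.4176, v = y - alpha*grad = 2.5221
  prox(v) = soft_thresh(2.5221, 0.0593) = 2.4628
Iteration 2: beta = 0.3333, y = 2.4628 + 0.3333*(2.4628 - 4.2848) = 1.8555
  grad(y) = 28.2661, v = y - alpha*grad = 0.9877
  prox(v) = soft_thresh(0.9877, 0.0593) = 0.9285
Iteration 3: beta = 0.5, y = 0.9285 + 0.5*(0.9285 - 2.4628) = 0.1613
  grad(y) = 7.9358, v = y - alpha*grad = -0.0823
  prox(v) = soft_thresh(-0.0823, 0.0593) = -0.0231
Iteration 4: beta = 0.6, y = -0.0231 + 0.6*(-0.0231 - 0.9285) = -0.594
  grad(y) = -1.1279, v = y - alpha*grad = -0.5594
  prox(v) = soft_thresh(-0.5594, 0.0593) = -0.5001
f(x_4) = 6*(-0.5001)^2 + 6*(-0.5001) + 1.93*|-0.5001| = -0.5348


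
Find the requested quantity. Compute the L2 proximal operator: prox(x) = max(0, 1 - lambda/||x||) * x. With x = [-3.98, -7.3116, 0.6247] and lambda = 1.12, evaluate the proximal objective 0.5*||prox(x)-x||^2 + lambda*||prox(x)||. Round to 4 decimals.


Step 1: Compute ||x||.
||x|| = 8.3481
Step 2: Compute scaling factor.
scale = max(0, 1 - 1.12/8.3481) = 0.8658
Step 3: prox(x) = [-3.446, -6.3307, 0.5409]
||prox(x)|| = 7.2281
Step 4: Proximal objective.
0.5*||prox-x||^2 = 0.6272
lambda*||prox|| = 8.0955
Total = 8.7226


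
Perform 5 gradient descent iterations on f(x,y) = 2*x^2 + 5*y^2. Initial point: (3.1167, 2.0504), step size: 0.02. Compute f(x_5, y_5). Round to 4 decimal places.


Gradient descent on f(x,y) = 2*x^2 + 5*y^2.
Starting point: (3.1167, 2.0504), alpha = 0.02
Step 1: grad_x = 2*2*3.1167 = 12.4668, grad_y = 2*5*2.0504 = 20.504
  x_1 = 3.1167 - 0.02*12.4668 = 2.8674
  y_1 = 2.0504 - 0.02*20.504 = 1.6403
Step 2: grad_x = 2*2*2.8674 = 11.4695, grad_y = 2*5*1.6403 = 16.4032
  x_2 = 2.8674 - 0.02*11.4695 = 2.638
  y_2 = 1.6403 - 0.02*16.4032 = 1.3123
Step 3: grad_x = 2*2*2.638 = 10.5519, grad_y = 2*5*1.3123 = 13.1226
  x_3 = 2.638 - 0.02*10.5519 = 2.4269
  y_3 = 1.3123 - 0.02*13.1226 = 1.0498
Step 4: grad_x = 2*2*2.4269 = 9.7077, grad_y = 2*5*1.0498 = 10.498
  x_4 = 2.4269 - 0.02*9.7077 = 2.2328
  y_4 = 1.0498 - 0.02*10.498 = 0.8398
Step 5: grad_x = 2*2*2.2328 = 8.9311, grad_y = 2*5*0.8398 = 8.3984
  x_5 = 2.2328 - 0.02*8.9311 = 2.0542
  y_5 = 0.8398 - 0.02*8.3984 = 0.6719
f(2.0542, 0.6719) = 2*2.0542^2 + 5*0.6719^2 = 10.6962


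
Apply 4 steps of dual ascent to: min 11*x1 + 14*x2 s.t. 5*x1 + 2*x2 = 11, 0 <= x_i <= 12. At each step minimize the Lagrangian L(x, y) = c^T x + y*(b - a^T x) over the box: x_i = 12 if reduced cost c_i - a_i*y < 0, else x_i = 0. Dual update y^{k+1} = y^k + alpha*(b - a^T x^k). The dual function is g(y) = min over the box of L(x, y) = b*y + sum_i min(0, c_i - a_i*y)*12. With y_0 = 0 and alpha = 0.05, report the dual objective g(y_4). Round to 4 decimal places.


Dual ascent for LP: min 11*x1 + 14*x2, 5*x1 + 2*x2 = 11, 0 <= x_i <= 12
Step 1: y^k = 0.0, reduced costs: (11.0, 14.0)
  x^k = (0.0, 0.0), subgradient = b - a^T x = 11.0
  y^{k+1} = 0.0 + 0.05*11.0 = 0.55
Step 2: y^k = 0.55, reduced costs: (8.25, 12.9)
  x^k = (0.0, 0.0), subgradient = b - a^T x = 11.0
  y^{k+1} = 0.55 + 0.05*11.0 = 1.1
Step 3: y^k = 1.1, reduced costs: (5.5, 11.8)
  x^k = (0.0, 0.0), subgradient = b - a^T x = 11.0
  y^{k+1} = 1.1 + 0.05*11.0 = 1.65
Step 4: y^k = 1.65, reduced costs: (2.75, 10.7)
  x^k = (0.0, 0.0), subgradient = b - a^T x = 11.0
  y^{k+1} = 1.65 + 0.05*11.0 = 2.2
Dual objective at y_4 = 2.2: reduced costs (0.0, 9.6), box minimizer x = (0.0, 0.0)
g(y_4) = b*y + (c1 - a1*y)*x1 + (c2 - a2*y)*x2 = 11*2.2 + 0.0*0.0 + 9.6*0.0 = 24.2 + 0.0 + 0.0 = 24.2


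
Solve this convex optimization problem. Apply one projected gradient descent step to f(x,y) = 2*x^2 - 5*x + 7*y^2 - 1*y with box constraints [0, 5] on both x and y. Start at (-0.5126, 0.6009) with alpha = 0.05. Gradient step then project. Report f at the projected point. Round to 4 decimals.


Step 1: Compute gradient at (-0.5126, 0.6009).
grad_x = 2*2*-0.5126 - 5 = -7.0504
grad_y = 2*7*0.6009 - 1 = 7.4126
Step 2: Gradient step.
x_raw = -0.5126 - 0.05*-7.0504 = -0.1601
y_raw = 0.6009 - 0.05*7.4126 = 0.2303
Step 3: Project onto [0, 5].
x_proj = clip(-0.1601) = 0.0
y_proj = clip(0.2303) = 0.2303
Step 4: Evaluate f.
f(0.0, 0.2303) = 0.1409


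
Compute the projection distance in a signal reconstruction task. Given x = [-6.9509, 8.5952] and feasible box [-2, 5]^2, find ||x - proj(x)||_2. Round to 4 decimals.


Project each component onto [-2, 5].
clip(-6.9509) = -2.0, clip(8.5952) = 5.0
Projection = [-2.0, 5.0]
Squared diffs: [24.5114, 12.9255]
Distance = sqrt(37.4369) = 6.1186


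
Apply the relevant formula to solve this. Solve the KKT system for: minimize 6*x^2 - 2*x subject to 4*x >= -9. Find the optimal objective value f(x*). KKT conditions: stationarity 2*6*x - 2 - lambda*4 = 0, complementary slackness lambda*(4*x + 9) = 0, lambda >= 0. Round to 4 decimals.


Step 1: Try lambda = 0 (constraint inactive).
Stationarity: 2*6*x - 2 = 0
x* = 2/(2*6) = 1/6 = 0.1667 (rounded; the exact value 1/6 is used below)
Check constraint: 4*0.1667 = 0.6668 >= -9 -- satisfied.
Step 2: Compute optimal value.
f(x*) = 6*(1/6)^2 - 2*(1/6) = -0.1667


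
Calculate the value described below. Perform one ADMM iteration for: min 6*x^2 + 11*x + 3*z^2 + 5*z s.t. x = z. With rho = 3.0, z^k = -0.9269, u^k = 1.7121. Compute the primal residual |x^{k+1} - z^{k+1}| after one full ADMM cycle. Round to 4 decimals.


ADMM iteration with rho = 3.0, z^k = -0.9269, u^k = 1.7121
Step 1: x-update.
Minimize 6*x^2 + 11*x + (3.0/2)*(x + 0.9269 + 1.7121)^2
FOC: (2*6 + 3.0)*x = -11 + 3.0*(-0.9269 - 1.7121)
x^{k+1} = -1.2611
Step 2: z-update.
Minimize 3*z^2 + 5*z + (3.0/2)*(-1.2611 - z + 1.7121)^2
FOC: (2*3 + 3.0)*z = -5 + 3.0*(-1.2611 + 1.7121)
z^{k+1} = -0.4052
Step 3: u-update.
u^{k+1} = 1.7121 - 1.2611 + 0.4052 = 0.8562
Step 4: Primal residual = |-1.2611 + 0.4052| = 0.8559


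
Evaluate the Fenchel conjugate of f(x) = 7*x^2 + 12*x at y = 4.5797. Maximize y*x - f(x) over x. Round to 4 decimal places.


f*(y) = sup_x {y*x - a*x^2 - b*x} = sup_x {(y-b)*x - a*x^2}
FOC: (y - b) - 2a*x = 0 => x* = (y - b)/(2a)
x* = (4.5797 - 12)/(2*7) = -0.53
f*(4.5797) = (y-b)^2/(4a) = (4.5797 - 12)^2/(4*7)
= 55.0609/28 = 1.9665


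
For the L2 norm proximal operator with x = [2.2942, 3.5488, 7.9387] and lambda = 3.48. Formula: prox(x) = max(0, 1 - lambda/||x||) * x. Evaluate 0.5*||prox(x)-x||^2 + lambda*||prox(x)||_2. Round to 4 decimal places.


Step 1: Compute ||x||.
||x|| = 8.9933
Step 2: Compute scaling factor.
scale = max(0, 1 - 3.48/8.9933) = 0.613
Step 3: prox(x) = [1.4065, 2.1756, 4.8668]
||prox(x)|| = 5.5133
Step 4: Proximal objective.
0.5*||prox-x||^2 = 6.0552
lambda*||prox|| = 19.1863
Total = 25.2416


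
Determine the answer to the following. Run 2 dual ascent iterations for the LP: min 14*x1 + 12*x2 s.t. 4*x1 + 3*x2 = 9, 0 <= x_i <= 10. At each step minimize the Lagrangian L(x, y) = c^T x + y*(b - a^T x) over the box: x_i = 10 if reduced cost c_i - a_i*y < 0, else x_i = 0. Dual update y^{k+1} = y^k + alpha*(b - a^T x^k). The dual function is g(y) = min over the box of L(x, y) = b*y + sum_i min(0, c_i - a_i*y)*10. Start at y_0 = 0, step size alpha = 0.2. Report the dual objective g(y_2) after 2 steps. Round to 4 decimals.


Dual ascent for LP: min 14*x1 + 12*x2, 4*x1 + 3*x2 = 9, 0 <= x_i <= 10
Step 1: y^k = 0.0, reduced costs: (14.0, 12.0)
  x^k = (0.0, 0.0), subgradient = b - a^T x = 9.0
  y^{k+1} = 0.0 + 0.2*9.0 = 1.8
Step 2: y^k = 1.8, reduced costs: (6.8, 6.6)
  x^k = (0.0, 0.0), subgradient = b - a^T x = 9.0
  y^{k+1} = 1.8 + 0.2*9.0 = 3.6
Dual objective at y_2 = 3.6: reduced costs (-0.4, 1.2), box minimizer x = (10.0, 0.0)
g(y_2) = b*y + (c1 - a1*y)*x1 + (c2 - a2*y)*x2 = 9*3.6 + (-0.4)*10.0 + 1.2*0.0 = 32.4 - 4.0 + 0.0 = 28.4


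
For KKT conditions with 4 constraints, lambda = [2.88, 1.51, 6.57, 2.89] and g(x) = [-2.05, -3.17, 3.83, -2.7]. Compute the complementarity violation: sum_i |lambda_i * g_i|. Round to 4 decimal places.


KKT complementary slackness check:
lambda_1 * g_1 = 2.88 * -2.05 = -5.904
lambda_2 * g_2 = 1.51 * -3.17 = -4.7867
lambda_3 * g_3 = 6.57 * 3.83 = 25.1631
lambda_4 * g_4 = 2.89 * -2.7 = -7.803
Total violation = 5.904 + 4.7867 + 25.1631 + 7.803 = 43.6568


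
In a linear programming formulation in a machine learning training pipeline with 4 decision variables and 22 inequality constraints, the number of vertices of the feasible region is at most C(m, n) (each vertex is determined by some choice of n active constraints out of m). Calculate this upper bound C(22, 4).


Each vertex corresponds to some choice of n active constraints out of m, so the number of vertices is at most C(m, n) = m! / (n!(m-n)!).
m = 22, n = 4
Numerator: 22 * 21 * 20 * 19
Denominator: 4! = 24
C(22, 4) = 7315


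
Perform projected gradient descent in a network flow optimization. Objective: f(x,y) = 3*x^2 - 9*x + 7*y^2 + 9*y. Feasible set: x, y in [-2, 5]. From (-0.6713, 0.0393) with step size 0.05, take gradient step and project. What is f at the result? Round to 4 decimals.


Step 1: Compute gradient at (-0.6713, 0.0393).
grad_x = 2*3*-0.6713 - 9 = -13.0278
grad_y = 2*7*0.0393 + 9 = 9.5502
Step 2: Gradient step.
x_raw = -0.6713 - 0.05*-13.0278 = -0.0199
y_raw = 0.0393 - 0.05*9.5502 = -0.4382
Step 3: Project onto [-2, 5].
x_proj = clip(-0.0199) = -0.0199
y_proj = clip(-0.4382) = -0.4382
Step 4: Evaluate f.
f(-0.0199, -0.4382) = -2.4193


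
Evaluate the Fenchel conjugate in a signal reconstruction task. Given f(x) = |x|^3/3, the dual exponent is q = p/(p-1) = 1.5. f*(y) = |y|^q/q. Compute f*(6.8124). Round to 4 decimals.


The conjugate exponent q satisfies 1/p + 1/q = 1.
p = 3, so q = 3/(3 - 1) = 1.5
|y|^q = 6.8124^1.5 = 17.7808
f*(6.8124) = 17.7808 / 1.5 = 11.8538


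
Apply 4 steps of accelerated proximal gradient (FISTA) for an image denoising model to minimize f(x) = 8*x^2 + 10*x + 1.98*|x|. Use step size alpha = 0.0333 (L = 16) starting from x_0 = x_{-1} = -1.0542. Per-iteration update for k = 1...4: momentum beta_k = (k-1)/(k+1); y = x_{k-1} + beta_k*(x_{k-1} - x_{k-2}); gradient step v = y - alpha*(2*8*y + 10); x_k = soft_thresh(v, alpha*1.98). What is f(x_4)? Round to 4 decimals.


FISTA on f(x) = 8*x^2 + 10*x + 1.98*|x|
L = 16, alpha = 0.0333
Iteration 1: beta = 0.0, y = -1.0542 + 0.0*(-1.0542 + 1.0542) = -1.0542
  grad(y) = -6.8672, v = y - alpha*grad = -0.8255
  prox(v) = soft_thresh(-0.8255, 0.0659) = -0.7596
Iteration 2: beta = 0.3333, y = -0.7596 + 0.3333*(-0.7596 + 1.0542) = -0.6614
  grad(y) = -0.5821, v = y - alpha*grad = -0.642
  prox(v) = soft_thresh(-0.642, 0.0659) = -0.5761
Iteration 3: beta = 0.5, y = -0.5761 + 0.5*(-0.5761 + 0.7596) = -0.4843
  grad(y) = 2.2512, v = y - alpha*grad = -0.5593
  prox(v) = soft_thresh(-0.5593, 0.0659) = -0.4933
Iteration 4: beta = 0.6, y = -0.4933 + 0.6*(-0.4933 + 0.5761) = -0.4437
  grad(y) = 2.9009, v = y - alpha*grad = -0.5403
  prox(v) = soft_thresh(-0.5403, 0.0659) = -0.4744
f(x_4) = 8*(-0.4744)^2 + 10*(-0.4744) + 1.98*|-0.4744| = -2.0042


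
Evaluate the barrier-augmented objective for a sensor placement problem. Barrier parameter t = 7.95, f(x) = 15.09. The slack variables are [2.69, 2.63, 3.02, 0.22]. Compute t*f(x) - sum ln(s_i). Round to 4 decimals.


Step 1: Compute log-barrier.
ln values: [0.9895, 0.967, 1.1053, -1.5141]
phi = -(0.9895 + 0.967 + 1.1053 - 1.5141) = -1.5477
Step 2: Compute augmented objective.
t*f(x) = 7.95*15.09 = 119.9655
Total = 119.9655 - 1.5477 = 118.4178


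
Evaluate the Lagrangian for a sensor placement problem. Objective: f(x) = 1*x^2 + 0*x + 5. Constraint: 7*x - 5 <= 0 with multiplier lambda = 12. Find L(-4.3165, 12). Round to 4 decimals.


Step 1: Evaluate f(x).
f(-4.3165) = 1*(-4.3165)^2 + 0*(-4.3165) + 5 = 23.6322
Step 2: Evaluate g(x).
g(-4.3165) = 7*-4.3165 - 5 = -35.2155
Step 3: Compute Lagrangian.
L = 23.6322 + 12*-35.2155 = -398.9538


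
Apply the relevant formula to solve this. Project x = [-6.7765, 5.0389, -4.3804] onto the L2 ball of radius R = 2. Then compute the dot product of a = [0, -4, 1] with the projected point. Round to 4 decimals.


Step 1: Compute ||x|| (intermediates to 6 decimals).
||x|| = sqrt((-6.7765)^2 + 5.0389^2 + (-4.3804)^2) = 9.513116
Step 2: Project.
Since ||x|| > R, scale = R/||x|| = 2/9.513116 = 0.210236, proj(x) = scale * x
proj(x) = [-1.424664, 1.059358, -0.920918]
Step 3: Dot product.
a^T * proj(x) = 0*(-1.424664) - 4*1.059358 + 1*(-0.920918) = -5.1584


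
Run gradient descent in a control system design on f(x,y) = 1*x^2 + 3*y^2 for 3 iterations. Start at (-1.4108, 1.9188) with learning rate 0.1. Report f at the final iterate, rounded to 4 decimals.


Gradient descent on f(x,y) = 1*x^2 + 3*y^2.
Starting point: (-1.4108, 1.9188), alpha = 0.1
Step 1: grad_x = 2*1*-1.4108 = -2.8216, grad_y = 2*3*1.9188 = 11.5128
  x_1 = -1.4108 - 0.1*-2.8216 = -1.1286
  y_1 = 1.9188 - 0.1*11.5128 = 0.7675
Step 2: grad_x = 2*1*-1.1286 = -2.2573, grad_y = 2*3*0.7675 = 4.6051
  x_2 = -1.1286 - 0.1*-2.2573 = -0.9029
  y_2 = 0.7675 - 0.1*4.6051 = 0.307
Step 3: grad_x = 2*1*-0.9029 = -1.8058, grad_y = 2*3*0.307 = 1.842
  x_3 = -0.9029 - 0.1*-1.8058 = -0.7223
  y_3 = 0.307 - 0.1*1.842 = 0.1228
f(-0.7223, 0.1228) = 1*(-0.7223)^2 + 3*0.1228^2 = 0.567


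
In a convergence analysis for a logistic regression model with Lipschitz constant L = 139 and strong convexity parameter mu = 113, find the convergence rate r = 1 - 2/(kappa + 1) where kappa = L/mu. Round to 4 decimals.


Step 1: Compute the condition number.
kappa = L/mu = 139/113 = 1.2301
Step 2: Compute the convergence rate.
r = 1 - 2/(kappa + 1) = 1 - 2*mu/(L + mu) = (L - mu)/(L + mu) = 26/252 = 0.1032


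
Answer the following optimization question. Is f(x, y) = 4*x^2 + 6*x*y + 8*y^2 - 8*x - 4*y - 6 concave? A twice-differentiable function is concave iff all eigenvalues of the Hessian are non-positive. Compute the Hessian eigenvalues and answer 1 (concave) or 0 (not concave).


The Hessian of f(x,y) = 4*x^2 + 6*x*y + 8*y^2 - 8*x - 4*y - 6 is:
H = [[8, 6], [6, 16]]
Trace = 8 + 16 = 24
Determinant = 8*16 - (6)^2 = 92
Discriminant = (24)^2 - 4*92 = 208.0
Eigenvalues: lambda_1 = 4.7889, lambda_2 = 19.2111
The function is not concave.

0


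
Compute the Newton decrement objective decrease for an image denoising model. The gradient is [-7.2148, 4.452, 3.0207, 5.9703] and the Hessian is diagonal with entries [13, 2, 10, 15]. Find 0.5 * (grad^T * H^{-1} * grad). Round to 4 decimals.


Step 1: H is diagonal, so H^(-1) * g = [-0.555, 2.226, 0.3021, 0.398].
Step 2: g^T H^(-1) g = sum_i g_i^2 / H_ii
  = (-7.2148)^2/13 + (4.452)^2/2 + (3.0207)^2/10 + (5.9703)^2/15
  = 4.0041 + 9.9102 + 0.9125 + 2.3763 = 17.203
Step 3: Objective decrease = 0.5 * g^T H^(-1) g = 8.6015


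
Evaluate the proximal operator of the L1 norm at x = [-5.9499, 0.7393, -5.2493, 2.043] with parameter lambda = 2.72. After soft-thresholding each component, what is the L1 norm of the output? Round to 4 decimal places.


Soft-thresholding with lambda = 2.72:
prox(-5.9499) = sign(-5.9499)*max(|-5.9499| - 2.72, 0) = -3.2299
prox(0.7393) = sign(0.7393)*max(|0.7393| - 2.72, 0) = 0.0
prox(-5.2493) = sign(-5.2493)*max(|-5.2493| - 2.72, 0) = -2.5293
prox(2.043) = sign(2.043)*max(|2.043| - 2.72, 0) = 0.0
prox(x) = [-3.2299, 0.0, -2.5293, 0.0]
||prox(x)||_1 = 3.2299 + 0.0 + 2.5293 + 0.0 = 5.7592


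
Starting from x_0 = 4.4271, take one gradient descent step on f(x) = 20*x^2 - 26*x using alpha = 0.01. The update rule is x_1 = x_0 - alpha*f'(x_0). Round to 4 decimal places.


We compute the gradient at x_0 and apply the update.
f'(x) = 40*x - 26
f'(4.4271) = 40*4.4271 - 26 = 151.084
x_1 = 4.4271 - 0.01*151.084 = 2.9163


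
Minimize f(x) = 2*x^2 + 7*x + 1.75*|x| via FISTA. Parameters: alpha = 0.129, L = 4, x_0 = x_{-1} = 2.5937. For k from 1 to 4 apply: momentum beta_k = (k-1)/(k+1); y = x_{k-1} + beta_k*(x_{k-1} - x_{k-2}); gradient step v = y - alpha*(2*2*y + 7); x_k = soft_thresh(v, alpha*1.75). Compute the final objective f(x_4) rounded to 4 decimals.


FISTA on f(x) = 2*x^2 + 7*x + 1.75*|x|
L = 4, alpha = 0.129
Iteration 1: beta = 0.0, y = 2.5937 + 0.0*(2.5937 - 2.5937) = 2.5937
  grad(y) = 17.3748, v = y - alpha*grad = 0.3524
  prox(v) = soft_thresh(0.3524, 0.2258) = 0.1266
Iteration 2: beta = 0.3333, y = 0.1266 + 0.3333*(0.1266 - 2.5937) = -0.6958
  grad(y) = 4.2169, v = y - alpha*grad = -1.2398
  prox(v) = soft_thresh(-1.2398, 0.2258) = -1.014
Iteration 3: beta = 0.5, y = -1.014 + 0.5*(-1.014 - 0.1266) = -1.5843
  grad(y) = 0.6628, v = y - alpha*grad = -1.6698
  prox(v) = soft_thresh(-1.6698, 0.2258) = -1.4441
Iteration 4: beta = 0.6, y = -1.4441 + 0.6*(-1.4441 + 1.014) = -1.7021
  grad(y) = 0.1917, v = y - alpha*grad = -1.7268
  prox(v) = soft_thresh(-1.7268, 0.2258) = -1.5011
f(x_4) = 2*(-1.5011)^2 + 7*(-1.5011) + 1.75*|-1.5011| = -3.3742


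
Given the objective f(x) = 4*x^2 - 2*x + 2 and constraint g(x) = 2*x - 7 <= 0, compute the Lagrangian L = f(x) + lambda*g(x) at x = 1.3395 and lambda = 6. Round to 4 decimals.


Step 1: Evaluate f(x).
f(1.3395) = 4*1.3395^2 - 2*1.3395 + 2 = 6.498
Step 2: Evaluate g(x).
g(1.3395) = 2*1.3395 - 7 = -4.321
Step 3: Compute Lagrangian.
L = 6.498 + 6*-4.321 = -19.428


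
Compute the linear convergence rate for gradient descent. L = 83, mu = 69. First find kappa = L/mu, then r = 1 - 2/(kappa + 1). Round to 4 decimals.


Step 1: Compute the condition number.
kappa = L/mu = 83/69 = 1.2029
Step 2: Compute the convergence rate.
r = 1 - 2/(kappa + 1) = 1 - 2*mu/(L + mu) = (L - mu)/(L + mu) = 14/152 = 0.0921


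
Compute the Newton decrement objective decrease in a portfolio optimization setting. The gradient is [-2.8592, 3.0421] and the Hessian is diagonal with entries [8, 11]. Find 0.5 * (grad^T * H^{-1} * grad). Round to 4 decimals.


Step 1: H is diagonal, so H^(-1) * g = [-0.3574, 0.2766].
Step 2: g^T H^(-1) g = sum_i g_i^2 / H_ii
  = (-2.8592)^2/8 + (3.0421)^2/11
  = 1.0219 + 0.8413 = 1.8632
Step 3: Objective decrease = 0.5 * g^T H^(-1) g = 0.9316


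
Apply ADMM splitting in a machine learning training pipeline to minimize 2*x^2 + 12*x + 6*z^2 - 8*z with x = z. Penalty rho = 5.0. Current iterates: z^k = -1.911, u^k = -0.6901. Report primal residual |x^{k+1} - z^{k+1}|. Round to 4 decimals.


ADMM iteration with rho = 5.0, z^k = -1.911, u^k = -0.6901
Step 1: x-update.
Minimize 2*x^2 + 12*x + (5.0/2)*(x + 1.911 - 0.6901)^2
FOC: (2*2 + 5.0)*x = -12 + 5.0*(-1.911 + 0.6901)
x^{k+1} = -2.0116
Step 2: z-update.
Minimize 6*z^2 - 8*z + (5.0/2)*(-2.0116 - z - 0.6901)^2
FOC: (2*6 + 5.0)*z = 8 + 5.0*(-2.0116 - 0.6901)
z^{k+1} = -0.324
Step 3: u-update.
u^{k+1} = -0.6901 - 2.0116 + 0.324 = -2.3777
Step 4: Primal residual = |-2.0116 + 0.324| = 1.6876


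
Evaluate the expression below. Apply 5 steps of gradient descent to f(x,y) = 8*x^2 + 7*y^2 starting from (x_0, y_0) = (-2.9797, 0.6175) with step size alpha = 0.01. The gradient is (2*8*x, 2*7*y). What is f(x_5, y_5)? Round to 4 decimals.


Gradient descent on f(x,y) = 8*x^2 + 7*y^2.
Starting point: (-2.9797, 0.6175), alpha = 0.01
Step 1: grad_x = 2*8*-2.9797 = -47.6752, grad_y = 2*7*0.6175 = 8.645
  x_1 = -2.9797 - 0.01*-47.6752 = -2.5029
  y_1 = 0.6175 - 0.01*8.645 = 0.5311
Step 2: grad_x = 2*8*-2.5029 = -40.0472, grad_y = 2*7*0.5311 = 7.4347
  x_2 = -2.5029 - 0.01*-40.0472 = -2.1025
  y_2 = 0.5311 - 0.01*7.4347 = 0.4567
Step 3: grad_x = 2*8*-2.1025 = -33.6396, grad_y = 2*7*0.4567 = 6.3938
  x_3 = -2.1025 - 0.01*-33.6396 = -1.7661
  y_3 = 0.4567 - 0.01*6.3938 = 0.3928
Step 4: grad_x = 2*8*-1.7661 = -28.2573, grad_y = 2*7*0.3928 = 5.4987
  x_4 = -1.7661 - 0.01*-28.2573 = -1.4835
  y_4 = 0.3928 - 0.01*5.4987 = 0.3378
Step 5: grad_x = 2*8*-1.4835 = -23.7361, grad_y = 2*7*0.3378 = 4.7289
  x_5 = -1.4835 - 0.01*-23.7361 = -1.2461
  y_5 = 0.3378 - 0.01*4.7289 = 0.2905
f(-1.2461, 0.2905) = 8*(-1.2461)^2 + 7*0.2905^2 = 13.0137


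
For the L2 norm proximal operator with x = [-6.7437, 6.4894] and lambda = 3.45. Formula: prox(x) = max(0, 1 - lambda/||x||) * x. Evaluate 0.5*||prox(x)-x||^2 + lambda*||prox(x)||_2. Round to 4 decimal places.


Step 1: Compute ||x||.
||x|| = 9.3589
Step 2: Compute scaling factor.
scale = max(0, 1 - 3.45/9.3589) = 0.6314
Step 3: prox(x) = [-4.2578, 4.0972]
||prox(x)|| = 5.9089
Step 4: Proximal objective.
0.5*||prox-x||^2 = 5.9513
lambda*||prox|| = 20.3857
Total = 26.3371


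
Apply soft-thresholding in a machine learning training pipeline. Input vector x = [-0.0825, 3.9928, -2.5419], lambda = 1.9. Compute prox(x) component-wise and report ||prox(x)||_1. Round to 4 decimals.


Soft-thresholding with lambda = 1.9:
prox(-0.0825) = sign(-0.0825)*max(|-0.0825| - 1.9, 0) = 0.0
prox(3.9928) = sign(3.9928)*max(|3.9928| - 1.9, 0) = 2.0928
prox(-2.5419) = sign(-2.5419)*max(|-2.5419| - 1.9, 0) = -0.6419
prox(x) = [0.0, 2.0928, -0.6419]
||prox(x)||_1 = 0.0 + 2.0928 + 0.6419 = 2.7347


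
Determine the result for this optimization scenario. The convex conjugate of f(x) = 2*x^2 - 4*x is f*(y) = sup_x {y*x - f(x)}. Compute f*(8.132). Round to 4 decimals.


f*(y) = sup_x {y*x - a*x^2 - b*x} = sup_x {(y-b)*x - a*x^2}
FOC: (y - b) - 2a*x = 0 => x* = (y - b)/(2a)
x* = (8.132 + 4)/(2*2) = 3.033
f*(8.132) = (y-b)^2/(4a) = (8.132 + 4)^2/(4*2)
= 147.1854/8 = 18.3982


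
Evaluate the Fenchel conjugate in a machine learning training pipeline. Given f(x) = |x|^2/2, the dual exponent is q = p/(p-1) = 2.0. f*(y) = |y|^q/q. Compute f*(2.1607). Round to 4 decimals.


The conjugate exponent q satisfies 1/p + 1/q = 1.
p = 2, so q = 2/(2 - 1) = 2.0
|y|^q = 2.1607^2.0 = 4.6686
f*(2.1607) = 4.6686 / 2.0 = 2.3343


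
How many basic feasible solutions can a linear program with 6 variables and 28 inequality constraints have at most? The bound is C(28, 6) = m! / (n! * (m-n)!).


Each vertex corresponds to some choice of n active constraints out of m, so the number of vertices is at most C(m, n) = m! / (n!(m-n)!).
m = 28, n = 6
Numerator: 28 * 27 * 26 * 25 * 24 * 23
Denominator: 6! = 720
C(28, 6) = 376740


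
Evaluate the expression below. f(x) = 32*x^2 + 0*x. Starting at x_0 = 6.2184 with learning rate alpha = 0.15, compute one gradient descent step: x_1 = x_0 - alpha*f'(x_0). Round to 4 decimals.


We compute the gradient at x_0 and apply the update.
f'(x) = 64*x + 0
f'(6.2184) = 64*6.2184 + 0 = 397.9776
x_1 = 6.2184 - 0.15*397.9776 = -53.4782


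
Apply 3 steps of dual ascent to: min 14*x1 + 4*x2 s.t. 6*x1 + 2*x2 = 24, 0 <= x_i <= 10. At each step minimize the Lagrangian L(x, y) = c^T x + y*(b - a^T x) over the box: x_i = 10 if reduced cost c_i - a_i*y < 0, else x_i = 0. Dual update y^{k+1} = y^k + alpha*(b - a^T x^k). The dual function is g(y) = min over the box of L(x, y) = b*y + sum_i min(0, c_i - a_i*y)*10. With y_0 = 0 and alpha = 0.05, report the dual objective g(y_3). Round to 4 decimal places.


Dual ascent for LP: min 14*x1 + 4*x2, 6*x1 + 2*x2 = 24, 0 <= x_i <= 10
Step 1: y^k = 0.0, reduced costs: (14.0, 4.0)
  x^k = (0.0, 0.0), subgradient = b - a^T x = 24.0
  y^{k+1} = 0.0 + 0.05*24.0 = 1.2
Step 2: y^k = 1.2, reduced costs: (6.8, 1.6)
  x^k = (0.0, 0.0), subgradient = b - a^T x = 24.0
  y^{k+1} = 1.2 + 0.05*24.0 = 2.4
Step 3: y^k = 2.4, reduced costs: (-0.4, -0.8)
  x^k = (10.0, 10.0), subgradient = b - a^T x = -56.0
  y^{k+1} = 2.4 + 0.05*-56.0 = -0.4
Dual objective at y_3 = -0.4: reduced costs (16.4, 4.8), box minimizer x = (0.0, 0.0)
g(y_3) = b*y + (c1 - a1*y)*x1 + (c2 - a2*y)*x2 = 24*(-0.4) + 16.4*0.0 + 4.8*0.0 = -9.6 + 0.0 + 0.0 = -9.6


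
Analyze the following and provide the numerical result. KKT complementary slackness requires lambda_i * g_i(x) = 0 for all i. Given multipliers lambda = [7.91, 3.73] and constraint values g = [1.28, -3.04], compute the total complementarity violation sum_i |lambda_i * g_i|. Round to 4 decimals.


KKT complementary slackness check:
lambda_1 * g_1 = 7.91 * 1.28 = 10.1248
lambda_2 * g_2 = 3.73 * -3.04 = -11.3392
Total violation = 10.1248 + 11.3392 = 21.464


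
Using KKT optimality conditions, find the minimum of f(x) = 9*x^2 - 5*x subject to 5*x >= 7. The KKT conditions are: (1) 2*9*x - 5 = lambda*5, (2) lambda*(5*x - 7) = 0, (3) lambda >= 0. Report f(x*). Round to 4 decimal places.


Step 1: Try lambda = 0 (constraint inactive).
x_unc = 5/(2*9) = 0.2778
Check: 5*0.2778 = 1.389 < 7 -- violated!
Step 2: Constraint must be active: 5*x = 7
x* = 7/5 = 1.4
lambda = (2*9*1.4 - 5)/5 = 4.04
Step 3: Compute optimal value.
f(x*) = 9*1.4^2 - 5*1.4 = 10.64


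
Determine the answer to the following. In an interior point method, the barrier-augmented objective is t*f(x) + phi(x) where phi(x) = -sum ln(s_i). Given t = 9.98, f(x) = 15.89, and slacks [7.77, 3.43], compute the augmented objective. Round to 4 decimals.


Step 1: Compute log-barrier.
ln values: [2.0503, 1.2326]
phi = -(2.0503 + 1.2326) = -3.2828
Step 2: Compute augmented objective.
t*f(x) = 9.98*15.89 = 158.5822
Total = 158.5822 - 3.2828 = 155.2994


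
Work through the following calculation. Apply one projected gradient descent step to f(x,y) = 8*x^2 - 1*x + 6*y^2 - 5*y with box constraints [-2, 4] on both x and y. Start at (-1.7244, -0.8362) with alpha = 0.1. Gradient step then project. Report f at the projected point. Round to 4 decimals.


Step 1: Compute gradient at (-1.7244, -0.8362).
grad_x = 2*8*-1.7244 - 1 = -28.5904
grad_y = 2*6*-0.8362 - 5 = -15.0344
Step 2: Gradient step.
x_raw = -1.7244 - 0.1*-28.5904 = 1.1346
y_raw = -0.8362 - 0.1*-15.0344 = 0.6672
Step 3: Project onto [-2, 4].
x_proj = clip(1.1346) = 1.1346
y_proj = clip(0.6672) = 0.6672
Step 4: Evaluate f.
f(1.1346, 0.6672) = 8.4997


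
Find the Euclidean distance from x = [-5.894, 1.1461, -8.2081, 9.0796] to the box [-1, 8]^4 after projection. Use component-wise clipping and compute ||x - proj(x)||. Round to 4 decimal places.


Project each component onto [-1, 8].
clip(-5.894) = -1.0, clip(1.1461) = 1.1461, clip(-8.2081) = -1.0, clip(9.0796) = 8.0
Projection = [-1.0, 1.1461, -1.0, 8.0]
Squared diffs: [23.9512, 0.0, 51.9567, 1.1655]
Distance = sqrt(77.0734) = 8.7792


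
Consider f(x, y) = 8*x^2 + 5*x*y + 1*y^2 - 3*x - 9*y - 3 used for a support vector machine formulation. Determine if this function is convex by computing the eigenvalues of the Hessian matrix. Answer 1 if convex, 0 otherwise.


The Hessian of f(x,y) = 8*x^2 + 5*x*y + 1*y^2 - 3*x - 9*y - 3 is:
H = [[16, 5], [5, 2]]
Trace = 16 + 2 = 18
Determinant = 16*2 - (5)^2 = 7
Discriminant = (18)^2 - 4*7 = 296.0
Eigenvalues: lambda_1 = 0.3977, lambda_2 = 17.6023
The function is convex.

1


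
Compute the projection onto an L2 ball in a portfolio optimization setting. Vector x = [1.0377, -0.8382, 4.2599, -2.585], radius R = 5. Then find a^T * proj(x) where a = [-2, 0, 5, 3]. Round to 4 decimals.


Step 1: Compute ||x|| (intermediates to 6 decimals).
||x|| = sqrt(1.0377^2 + (-0.8382)^2 + 4.2599^2 + (-2.585)^2) = 5.15833
Step 2: Project.
Since ||x|| > R, scale = R/||x|| = 5/5.15833 = 0.969306, proj(x) = scale * x
proj(x) = [1.005849, -0.812472, 4.129147, -2.505656]
Step 3: Dot product.
a^T * proj(x) = -2*1.005849 + 0*(-0.812472) + 5*4.129147 + 3*(-2.505656) = 11.1171


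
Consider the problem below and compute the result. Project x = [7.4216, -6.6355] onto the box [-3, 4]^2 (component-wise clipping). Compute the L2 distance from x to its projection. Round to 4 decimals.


Project each component onto [-3, 4].
clip(7.4216) = 4.0, clip(-6.6355) = -3.0
Projection = [4.0, -3.0]
Squared diffs: [11.7073, 13.2169]
Distance = sqrt(24.9242) = 4.9924


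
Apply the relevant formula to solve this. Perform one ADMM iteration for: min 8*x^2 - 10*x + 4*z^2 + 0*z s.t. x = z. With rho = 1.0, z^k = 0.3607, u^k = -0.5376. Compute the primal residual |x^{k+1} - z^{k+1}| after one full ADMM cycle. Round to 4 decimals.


ADMM iteration with rho = 1.0, z^k = 0.3607, u^k = -0.5376
Step 1: x-update.
Minimize 8*x^2 - 10*x + (1.0/2)*(x - 0.3607 - 0.5376)^2
FOC: (2*8 + 1.0)*x = 10 + 1.0*(0.3607 + 0.5376)
x^{k+1} = 0.6411
Step 2: z-update.
Minimize 4*z^2 + 0*z + (1.0/2)*(0.6411 - z - 0.5376)^2
FOC: (2*4 + 1.0)*z = 0 + 1.0*(0.6411 - 0.5376)
z^{k+1} = 0.0115
Step 3: u-update.
u^{k+1} = -0.5376 + 0.6411 - 0.0115 = 0.092
Step 4: Primal residual = |0.6411 - 0.0115| = 0.6296


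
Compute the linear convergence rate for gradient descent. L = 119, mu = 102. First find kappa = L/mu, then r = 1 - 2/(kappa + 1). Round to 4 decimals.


Step 1: Compute the condition number.
kappa = L/mu = 119/102 = 1.1667
Step 2: Compute the convergence rate.
r = 1 - 2/(kappa + 1) = 1 - 2*mu/(L + mu) = (L - mu)/(L + mu) = 17/221 = 0.0769


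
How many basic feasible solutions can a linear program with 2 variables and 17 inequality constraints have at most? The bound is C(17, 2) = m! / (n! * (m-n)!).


Each vertex corresponds to some choice of n active constraints out of m, so the number of vertices is at most C(m, n) = m! / (n!(m-n)!).
m = 17, n = 2
Numerator: 17 * 16
Denominator: 2! = 2
C(17, 2) = 136


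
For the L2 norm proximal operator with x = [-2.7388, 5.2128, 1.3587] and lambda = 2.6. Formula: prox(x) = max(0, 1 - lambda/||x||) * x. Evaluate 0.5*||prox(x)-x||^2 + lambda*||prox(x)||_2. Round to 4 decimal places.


Step 1: Compute ||x||.
||x|| = 6.0432
Step 2: Compute scaling factor.
scale = max(0, 1 - 2.6/6.0432) = 0.5698
Step 3: prox(x) = [-1.5605, 2.9701, 0.7741]
||prox(x)|| = 3.4432
Step 4: Proximal objective.
0.5*||prox-x||^2 = 3.38
lambda*||prox|| = 8.9523
Total = 12.3323


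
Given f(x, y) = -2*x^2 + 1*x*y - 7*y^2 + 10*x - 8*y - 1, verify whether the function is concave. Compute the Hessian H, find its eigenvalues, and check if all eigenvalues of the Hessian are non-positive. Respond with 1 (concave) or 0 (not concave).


The Hessian of f(x,y) = -2*x^2 + 1*x*y - 7*y^2 + 10*x - 8*y - 1 is:
H = [[-4, 1], [1, -14]]
Trace = -4 - 14 = -18
Determinant = -4*-14 - (1)^2 = 55
Discriminant = (-18)^2 - 4*55 = 104.0
Eigenvalues: lambda_1 = -14.099, lambda_2 = -3.901
The function is concave.

1


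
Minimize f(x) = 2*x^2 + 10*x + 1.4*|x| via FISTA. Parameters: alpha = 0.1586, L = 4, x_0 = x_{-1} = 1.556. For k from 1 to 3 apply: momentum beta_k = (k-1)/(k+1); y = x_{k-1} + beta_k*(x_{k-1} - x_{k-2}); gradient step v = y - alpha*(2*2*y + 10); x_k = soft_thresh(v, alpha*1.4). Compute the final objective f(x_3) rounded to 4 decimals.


FISTA on f(x) = 2*x^2 + 10*x + 1.4*|x|
L = 4, alpha = 0.1586
Iteration 1: beta = 0.0, y = 1.556 + 0.0*(1.556 - 1.556) = 1.556
  grad(y) = 16.224, v = y - alpha*grad = -1.0171
  prox(v) = soft_thresh(-1.0171, 0.222) = -0.7951
Iteration 2: beta = 0.3333, y = -0.7951 + 0.3333*(-0.7951 - 1.556) = -1.5788
  grad(y) = 3.6849, v = y - alpha*grad = -2.1632
  prox(v) = soft_thresh(-2.1632, 0.222) = -1.9412
Iteration 3: beta = 0.5, y = -1.9412 + 0.5*(-1.9412 + 0.7951) = -2.5142
  grad(y) = -0.0568, v = y - alpha*grad = -2.5052
  prox(v) = soft_thresh(-2.5052, 0.222) = -2.2832
f(x_3) = 2*(-2.2832)^2 + 10*(-2.2832) + 1.4*|-2.2832| = -9.2095


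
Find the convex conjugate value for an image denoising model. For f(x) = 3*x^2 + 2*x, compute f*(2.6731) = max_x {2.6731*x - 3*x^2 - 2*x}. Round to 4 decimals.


f*(y) = sup_x {y*x - a*x^2 - b*x} = sup_x {(y-b)*x - a*x^2}
FOC: (y - b) - 2a*x = 0 => x* = (y - b)/(2a)
x* = (2.6731 - 2)/(2*3) = 0.1122
f*(2.6731) = (y-b)^2/(4a) = (2.6731 - 2)^2/(4*3)
= 0.4531/12 = 0.0378


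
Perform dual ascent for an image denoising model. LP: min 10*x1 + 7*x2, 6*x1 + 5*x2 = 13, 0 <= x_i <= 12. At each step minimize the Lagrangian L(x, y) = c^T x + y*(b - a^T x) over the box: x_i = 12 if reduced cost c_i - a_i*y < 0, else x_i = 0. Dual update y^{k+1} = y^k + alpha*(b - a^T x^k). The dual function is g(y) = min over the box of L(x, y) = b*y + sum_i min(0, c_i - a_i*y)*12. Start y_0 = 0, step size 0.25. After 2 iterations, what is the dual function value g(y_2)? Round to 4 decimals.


Dual ascent for LP: min 10*x1 + 7*x2, 6*x1 + 5*x2 = 13, 0 <= x_i <= 12
Step 1: y^k = 0.0, reduced costs: (10.0, 7.0)
  x^k = (0.0, 0.0), subgradient = b - a^T x = 13.0
  y^{k+1} = 0.0 + 0.25*13.0 = 3.25
Step 2: y^k = 3.25, reduced costs: (-9.5, -9.25)
  x^k = (12.0, 12.0), subgradient = b - a^T x = -119.0
  y^{k+1} = 3.25 + 0.25*-119.0 = -26.5
Dual objective at y_2 = -26.5: reduced costs (169.0, 139.5), box minimizer x = (0.0, 0.0)
g(y_2) = b*y + (c1 - a1*y)*x1 + (c2 - a2*y)*x2 = 13*(-26.5) + 169.0*0.0 + 139.5*0.0 = -344.5 + 0.0 + 0.0 = -344.5


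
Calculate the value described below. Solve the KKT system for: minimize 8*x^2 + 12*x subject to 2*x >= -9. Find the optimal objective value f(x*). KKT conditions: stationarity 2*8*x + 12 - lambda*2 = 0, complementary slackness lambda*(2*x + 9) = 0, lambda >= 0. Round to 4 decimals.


Step 1: Try lambda = 0 (constraint inactive).
Stationarity: 2*8*x + 12 = 0
x* = -12/(2*8) = -0.75
Check constraint: 2*-0.75 = -1.5 >= -9 -- satisfied.
Step 2: Compute optimal value.
f(x*) = 8*(-0.75)^2 + 12*(-0.75) = -4.5


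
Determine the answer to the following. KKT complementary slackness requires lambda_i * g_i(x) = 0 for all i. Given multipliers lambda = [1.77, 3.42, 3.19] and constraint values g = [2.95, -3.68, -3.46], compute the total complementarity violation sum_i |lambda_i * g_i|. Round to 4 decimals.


KKT complementary slackness check:
lambda_1 * g_1 = 1.77 * 2.95 = 5.2215
lambda_2 * g_2 = 3.42 * -3.68 = -12.5856
lambda_3 * g_3 = 3.19 * -3.46 = -11.0374
Total violation = 5.2215 + 12.5856 + 11.0374 = 28.8445


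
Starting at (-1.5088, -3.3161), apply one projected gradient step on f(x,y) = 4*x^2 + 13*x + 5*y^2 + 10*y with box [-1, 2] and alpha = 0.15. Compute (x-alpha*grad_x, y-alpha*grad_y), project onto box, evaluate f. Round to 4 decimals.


Step 1: Compute gradient at (-1.5088, -3.3161).
grad_x = 2*4*-1.5088 + 13 = 0.9296
grad_y = 2*5*-3.3161 + 10 = -23.161
Step 2: Gradient step.
x_raw = -1.5088 - 0.15*0.9296 = -1.6482
y_raw = -3.3161 - 0.15*-23.161 = 0.1581
Step 3: Project onto [-1, 2].
x_proj = clip(-1.6482) = -1.0
y_proj = clip(0.1581) = 0.1581
Step 4: Evaluate f.
f(-1.0, 0.1581) = -7.2946


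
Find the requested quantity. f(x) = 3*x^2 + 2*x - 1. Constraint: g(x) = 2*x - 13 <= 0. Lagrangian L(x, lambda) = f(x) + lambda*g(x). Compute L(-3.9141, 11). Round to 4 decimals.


Step 1: Evaluate f(x).
f(-3.9141) = 3*(-3.9141)^2 + 2*(-3.9141) - 1 = 37.1323
Step 2: Evaluate g(x).
g(-3.9141) = 2*-3.9141 - 13 = -20.8282
Step 3: Compute Lagrangian.
L = 37.1323 + 11*-20.8282 = -191.9779


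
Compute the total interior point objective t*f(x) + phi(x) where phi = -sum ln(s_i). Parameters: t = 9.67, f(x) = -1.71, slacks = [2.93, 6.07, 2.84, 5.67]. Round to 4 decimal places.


Step 1: Compute log-barrier.
ln values: [1.075, 1.8034, 1.0438, 1.7352]
phi = -(1.075 + 1.8034 + 1.0438 + 1.7352) = -5.6574
Step 2: Compute augmented objective.
t*f(x) = 9.67*-1.71 = -16.5357
Total = -16.5357 - 5.6574 = -22.1931


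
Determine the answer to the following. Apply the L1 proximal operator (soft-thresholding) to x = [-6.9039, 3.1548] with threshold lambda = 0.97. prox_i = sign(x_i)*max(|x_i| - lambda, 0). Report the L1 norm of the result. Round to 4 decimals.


Soft-thresholding with lambda = 0.97:
prox(-6.9039) = sign(-6.9039)*max(|-6.9039| - 0.97, 0) = -5.9339
prox(3.1548) = sign(3.1548)*max(|3.1548| - 0.97, 0) = 2.1848
prox(x) = [-5.9339, 2.1848]
||prox(x)||_1 = 5.9339 + 2.1848 = 8.1187


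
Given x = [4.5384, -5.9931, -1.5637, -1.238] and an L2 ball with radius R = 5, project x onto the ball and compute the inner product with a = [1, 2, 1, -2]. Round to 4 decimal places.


Step 1: Compute ||x|| (intermediates to 6 decimals).
||x|| = sqrt(4.5384^2 + (-5.9931)^2 + (-1.5637)^2 + (-1.238)^2) = 7.777668
Step 2: Project.
Since ||x|| > R, scale = R/||x|| = 5/7.777668 = 0.642866, proj(x) = scale * x
proj(x) = [2.917583, -3.85276, -1.00525, -0.795868]
Step 3: Dot product.
a^T * proj(x) = 1*2.917583 + 2*(-3.85276) + 1*(-1.00525) - 2*(-0.795868) = -4.2015


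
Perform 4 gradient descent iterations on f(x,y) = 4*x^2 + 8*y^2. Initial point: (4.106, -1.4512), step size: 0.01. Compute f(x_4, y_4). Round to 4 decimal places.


Gradient descent on f(x,y) = 4*x^2 + 8*y^2.
Starting point: (4.106, -1.4512), alpha = 0.01
Step 1: grad_x = 2*4*4.106 = 32.848, grad_y = 2*8*-1.4512 = -23.2192
  x_1 = 4.106 - 0.01*32.848 = 3.7775
  y_1 = -1.4512 - 0.01*-23.2192 = -1.219
Step 2: grad_x = 2*4*3.7775 = 30.2202, grad_y = 2*8*-1.219 = -19.5041
  x_2 = 3.7775 - 0.01*30.2202 = 3.4753
  y_2 = -1.219 - 0.01*-19.5041 = -1.024
Step 3: grad_x = 2*4*3.4753 = 27.8025, grad_y = 2*8*-1.024 = -16.3835
  x_3 = 3.4753 - 0.01*27.8025 = 3.1973
  y_3 = -1.024 - 0.01*-16.3835 = -0.8601
Step 4: grad_x = 2*4*3.1973 = 25.5783, grad_y = 2*8*-0.8601 = -13.7621
  x_4 = 3.1973 - 0.01*25.5783 = 2.9415
  y_4 = -0.8601 - 0.01*-13.7621 = -0.7225
f(2.9415, -0.7225) = 4*2.9415^2 + 8*(-0.7225)^2 = 38.7861


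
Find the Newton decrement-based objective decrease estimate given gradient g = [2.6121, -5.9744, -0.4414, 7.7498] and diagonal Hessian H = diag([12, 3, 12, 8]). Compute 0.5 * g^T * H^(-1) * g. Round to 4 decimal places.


Step 1: H is diagonal, so H^(-1) * g = [0.2177, -1.9915, -0.0368, 0.9687].
Step 2: g^T H^(-1) g = sum_i g_i^2 / H_ii
  = (2.6121)^2/12 + (-5.9744)^2/3 + (-0.4414)^2/12 + (7.7498)^2/8
  = 0.5686 + 11.8978 + 0.0162 + 7.5074 = 19.9901
Step 3: Objective decrease = 0.5 * g^T H^(-1) g = 9.995


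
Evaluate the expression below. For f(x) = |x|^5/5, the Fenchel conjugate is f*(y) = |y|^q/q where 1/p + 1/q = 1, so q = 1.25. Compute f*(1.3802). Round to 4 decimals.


The conjugate exponent q satisfies 1/p + 1/q = 1.
p = 5, so q = 5/(5 - 1) = 1.25
|y|^q = 1.3802^1.25 = 1.496
f*(1.3802) = 1.496 / 1.25 = 1.1968


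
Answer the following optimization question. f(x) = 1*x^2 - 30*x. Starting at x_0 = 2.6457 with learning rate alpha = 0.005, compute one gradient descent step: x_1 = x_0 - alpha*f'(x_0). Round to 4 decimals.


We compute the gradient at x_0 and apply the update.
f'(x) = 2*x - 30
f'(2.6457) = 2*2.6457 - 30 = -24.7086
x_1 = 2.6457 - 0.005*-24.7086 = 2.7692


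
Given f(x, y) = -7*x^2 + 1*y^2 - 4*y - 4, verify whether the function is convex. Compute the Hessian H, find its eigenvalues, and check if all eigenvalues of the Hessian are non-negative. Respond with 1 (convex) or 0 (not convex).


The Hessian of f(x,y) = -7*x^2 + 1*y^2 - 4*y - 4 is:
H = [[-14, 0], [0, 2]]
Trace = -14 + 2 = -12
Determinant = -14*2 - (0)^2 = -28
Discriminant = (-12)^2 - 4*-28 = 256.0
Eigenvalues: lambda_1 = -14.0, lambda_2 = 2.0
The function is not convex.

0


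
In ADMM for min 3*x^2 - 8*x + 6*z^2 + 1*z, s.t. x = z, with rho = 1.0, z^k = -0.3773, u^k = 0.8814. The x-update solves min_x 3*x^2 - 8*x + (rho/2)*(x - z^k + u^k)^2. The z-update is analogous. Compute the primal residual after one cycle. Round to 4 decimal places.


ADMM iteration with rho = 1.0, z^k = -0.3773, u^k = 0.8814
Step 1: x-update.
Minimize 3*x^2 - 8*x + (1.0/2)*(x + 0.3773 + 0.8814)^2
FOC: (2*3 + 1.0)*x = 8 + 1.0*(-0.3773 - 0.8814)
x^{k+1} = 0.963
Step 2: z-update.
Minimize 6*z^2 + 1*z + (1.0/2)*(0.963 - z + 0.8814)^2
FOC: (2*6 + 1.0)*z = -1 + 1.0*(0.963 + 0.8814)
z^{k+1} = 0.065
Step 3: u-update.
u^{k+1} = 0.8814 + 0.963 - 0.065 = 1.7795
Step 4: Primal residual = |0.963 - 0.065| = 0.8981
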